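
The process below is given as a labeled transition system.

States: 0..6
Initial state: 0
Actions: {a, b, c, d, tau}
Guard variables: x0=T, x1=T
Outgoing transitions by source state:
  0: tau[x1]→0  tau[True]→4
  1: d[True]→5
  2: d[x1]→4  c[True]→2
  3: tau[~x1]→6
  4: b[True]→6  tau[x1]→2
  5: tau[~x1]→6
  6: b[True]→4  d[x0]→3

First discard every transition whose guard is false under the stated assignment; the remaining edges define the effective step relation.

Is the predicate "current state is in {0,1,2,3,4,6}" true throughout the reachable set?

Answer: INVARIANT HOLDS

Trace:
Allowed set {0,1,2,3,4,6}
R = {0,2,3,4,6}
  0: ✓
  2: ✓
  3: ✓
  4: ✓
  6: ✓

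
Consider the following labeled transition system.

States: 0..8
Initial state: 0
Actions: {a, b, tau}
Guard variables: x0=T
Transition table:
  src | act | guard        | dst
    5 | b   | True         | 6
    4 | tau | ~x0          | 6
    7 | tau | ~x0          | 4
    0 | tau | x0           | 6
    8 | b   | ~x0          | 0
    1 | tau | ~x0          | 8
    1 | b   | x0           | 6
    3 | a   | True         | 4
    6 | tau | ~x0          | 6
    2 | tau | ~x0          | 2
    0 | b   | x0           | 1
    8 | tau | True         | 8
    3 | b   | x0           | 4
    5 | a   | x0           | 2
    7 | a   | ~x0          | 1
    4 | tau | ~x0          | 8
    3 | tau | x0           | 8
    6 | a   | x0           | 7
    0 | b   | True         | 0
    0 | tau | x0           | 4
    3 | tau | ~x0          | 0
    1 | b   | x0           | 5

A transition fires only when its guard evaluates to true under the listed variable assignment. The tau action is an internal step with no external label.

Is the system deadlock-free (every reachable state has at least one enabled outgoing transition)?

Reach set: {0,1,2,4,5,6,7}
  0: b→0  b→1  tau→4  tau→6  [4 out]
  1: b→5  b→6  [2 out]
  2: ∅  [deadlock]
  4: ∅  [deadlock]
  5: a→2  b→6  [2 out]
  6: a→7  [1 out]
  7: ∅  [deadlock]
witness 2: b·b·a

Answer: DEADLOCK at state 2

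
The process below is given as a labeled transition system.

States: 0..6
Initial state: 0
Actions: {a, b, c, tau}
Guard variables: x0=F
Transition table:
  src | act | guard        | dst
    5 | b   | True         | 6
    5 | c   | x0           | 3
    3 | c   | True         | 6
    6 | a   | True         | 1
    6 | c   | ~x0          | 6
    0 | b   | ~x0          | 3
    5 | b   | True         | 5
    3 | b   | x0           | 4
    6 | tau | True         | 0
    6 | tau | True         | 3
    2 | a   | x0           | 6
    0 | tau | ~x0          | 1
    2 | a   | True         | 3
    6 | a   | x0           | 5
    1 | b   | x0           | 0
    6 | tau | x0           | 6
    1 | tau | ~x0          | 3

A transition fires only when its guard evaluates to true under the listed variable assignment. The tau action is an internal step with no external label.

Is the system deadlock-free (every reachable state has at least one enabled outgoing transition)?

Answer: DEADLOCK-FREE

Working:
Reachable = {0,1,3,6}
  0: b→3  tau→1  [2 exit(s)]
  1: tau→3  [1 exit(s)]
  3: c→6  [1 exit(s)]
  6: a→1  c→6  tau→0  tau→3  [4 exit(s)]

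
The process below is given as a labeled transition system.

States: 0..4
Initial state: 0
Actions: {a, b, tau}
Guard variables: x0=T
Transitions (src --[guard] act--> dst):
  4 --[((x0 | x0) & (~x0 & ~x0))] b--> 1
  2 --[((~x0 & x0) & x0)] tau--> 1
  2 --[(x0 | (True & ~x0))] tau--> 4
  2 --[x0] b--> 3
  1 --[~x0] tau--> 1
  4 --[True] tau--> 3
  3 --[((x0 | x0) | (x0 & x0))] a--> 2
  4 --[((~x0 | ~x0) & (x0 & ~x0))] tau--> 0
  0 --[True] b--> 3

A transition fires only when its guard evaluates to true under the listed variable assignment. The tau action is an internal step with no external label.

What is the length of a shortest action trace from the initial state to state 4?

Answer: 3

Trace:
Layered search for 4:
  L0 = {0}
  L1 = {3}
  L2 = {2}
  L3 = {4}
first hit 4 at d=3 via b·a·tau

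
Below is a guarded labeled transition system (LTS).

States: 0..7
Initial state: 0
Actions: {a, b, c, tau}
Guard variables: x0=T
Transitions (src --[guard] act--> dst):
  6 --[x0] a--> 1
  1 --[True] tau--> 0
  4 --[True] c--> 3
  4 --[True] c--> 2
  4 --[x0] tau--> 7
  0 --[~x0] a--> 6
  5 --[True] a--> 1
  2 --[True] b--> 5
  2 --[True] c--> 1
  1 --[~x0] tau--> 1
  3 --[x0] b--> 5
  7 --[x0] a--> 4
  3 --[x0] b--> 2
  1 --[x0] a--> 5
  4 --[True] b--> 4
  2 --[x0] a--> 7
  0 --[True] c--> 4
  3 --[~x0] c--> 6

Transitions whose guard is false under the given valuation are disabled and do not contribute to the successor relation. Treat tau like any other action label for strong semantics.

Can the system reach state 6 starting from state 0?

After dropping false guards: 15 live edges.
Layer 0: {0}
Layer 1: {4}  total {0,4}
Layer 2: {2,3,7}  total {0,2,3,4,7}
Layer 3: {1,5}  total {0,1,2,3,4,5,7}
Reachable = {0,1,2,3,4,5,7}

Answer: UNREACHABLE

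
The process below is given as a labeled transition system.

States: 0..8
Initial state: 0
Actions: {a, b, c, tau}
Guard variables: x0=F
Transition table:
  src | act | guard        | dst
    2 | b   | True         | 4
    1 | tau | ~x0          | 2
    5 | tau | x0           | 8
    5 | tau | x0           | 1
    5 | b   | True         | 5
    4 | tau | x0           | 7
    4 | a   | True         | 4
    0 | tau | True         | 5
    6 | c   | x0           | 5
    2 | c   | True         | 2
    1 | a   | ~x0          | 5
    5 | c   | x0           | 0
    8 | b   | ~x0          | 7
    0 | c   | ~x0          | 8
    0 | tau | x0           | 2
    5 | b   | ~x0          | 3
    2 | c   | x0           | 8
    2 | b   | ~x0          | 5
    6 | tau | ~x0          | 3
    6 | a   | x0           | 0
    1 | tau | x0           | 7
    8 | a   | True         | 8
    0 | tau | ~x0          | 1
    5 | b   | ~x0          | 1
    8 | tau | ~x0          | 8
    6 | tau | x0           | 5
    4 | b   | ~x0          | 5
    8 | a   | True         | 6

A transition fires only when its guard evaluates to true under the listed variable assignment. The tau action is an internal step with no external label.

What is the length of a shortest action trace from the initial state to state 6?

Answer: 2

Working:
BFS to 6:
  L0 = {0}
  L1 = {1,5,8}
  L2 = {2,3,6,7}
depth(6)=2, e.g. c·a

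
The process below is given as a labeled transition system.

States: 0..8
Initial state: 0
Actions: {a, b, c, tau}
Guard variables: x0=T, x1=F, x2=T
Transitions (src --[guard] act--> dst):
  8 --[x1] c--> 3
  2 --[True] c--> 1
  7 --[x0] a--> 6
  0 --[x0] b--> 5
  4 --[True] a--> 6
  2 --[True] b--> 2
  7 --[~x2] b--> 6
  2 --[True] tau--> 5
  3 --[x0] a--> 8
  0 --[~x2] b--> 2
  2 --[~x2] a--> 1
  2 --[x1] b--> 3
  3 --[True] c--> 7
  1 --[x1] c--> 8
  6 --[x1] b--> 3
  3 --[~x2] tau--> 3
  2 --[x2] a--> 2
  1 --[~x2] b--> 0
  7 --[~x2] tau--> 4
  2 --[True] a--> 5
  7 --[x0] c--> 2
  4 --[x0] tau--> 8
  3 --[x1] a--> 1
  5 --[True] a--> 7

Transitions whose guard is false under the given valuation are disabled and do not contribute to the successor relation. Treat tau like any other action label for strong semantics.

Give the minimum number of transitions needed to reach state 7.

Answer: 2

Analysis:
Layered search for 7:
  depth 0: {0}
  depth 1: {5}
  depth 2: {7}
7 enters at depth 2; path b·a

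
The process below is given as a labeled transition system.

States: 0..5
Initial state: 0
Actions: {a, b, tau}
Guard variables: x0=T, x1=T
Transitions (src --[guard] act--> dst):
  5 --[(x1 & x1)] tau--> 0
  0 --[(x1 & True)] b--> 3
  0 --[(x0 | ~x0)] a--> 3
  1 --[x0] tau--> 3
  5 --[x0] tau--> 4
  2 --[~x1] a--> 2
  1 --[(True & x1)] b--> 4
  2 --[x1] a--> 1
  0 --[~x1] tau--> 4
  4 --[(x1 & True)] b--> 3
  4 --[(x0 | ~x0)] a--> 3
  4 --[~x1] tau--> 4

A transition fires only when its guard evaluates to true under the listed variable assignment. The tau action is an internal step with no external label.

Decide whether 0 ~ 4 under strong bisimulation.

Answer: BISIMILAR

Trace:
Bisimulation quotient by refinement:
  round 0: {{0,1,2,3,4,5}}
  round 1: {{0,4},{1},{2},{3},{5}}
5 equivalence class(es) (converged in 2)
[0]={0,4}  [4]={0,4}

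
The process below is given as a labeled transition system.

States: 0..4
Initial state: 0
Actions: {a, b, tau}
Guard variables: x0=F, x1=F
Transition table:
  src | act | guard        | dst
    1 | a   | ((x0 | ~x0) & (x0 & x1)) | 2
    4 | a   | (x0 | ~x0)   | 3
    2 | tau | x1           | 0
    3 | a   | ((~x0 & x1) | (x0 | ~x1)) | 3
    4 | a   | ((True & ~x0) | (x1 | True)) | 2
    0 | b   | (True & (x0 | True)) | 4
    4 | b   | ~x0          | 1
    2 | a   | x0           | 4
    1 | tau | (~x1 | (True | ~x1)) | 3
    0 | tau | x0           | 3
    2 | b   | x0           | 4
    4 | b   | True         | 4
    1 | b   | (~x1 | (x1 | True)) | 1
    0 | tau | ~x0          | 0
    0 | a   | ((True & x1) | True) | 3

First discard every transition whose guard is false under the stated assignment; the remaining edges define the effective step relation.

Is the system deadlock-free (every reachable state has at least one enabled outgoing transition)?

R = {0,1,2,3,4}
  0: a→3  b→4  tau→0  [3 exit(s)]
  1: b→1  tau→3  [2 exit(s)]
  2: ∅  [no exit]
  3: a→3  [1 exit(s)]
  4: a→2  a→3  b→1  b→4  [4 exit(s)]
trace reaching 2: b·a

Answer: DEADLOCK at state 2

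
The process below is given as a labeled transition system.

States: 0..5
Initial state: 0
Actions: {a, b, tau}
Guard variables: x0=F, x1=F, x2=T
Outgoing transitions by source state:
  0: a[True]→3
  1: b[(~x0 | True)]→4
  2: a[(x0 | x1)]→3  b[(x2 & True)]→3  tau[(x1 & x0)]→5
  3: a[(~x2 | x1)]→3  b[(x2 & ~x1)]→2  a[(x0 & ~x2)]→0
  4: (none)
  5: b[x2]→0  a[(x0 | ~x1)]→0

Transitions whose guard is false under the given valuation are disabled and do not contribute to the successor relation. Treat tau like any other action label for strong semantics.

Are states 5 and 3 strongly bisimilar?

Answer: NOT BISIMILAR

Trace:
Refine partition for ~:
  π0 = {{0,1,2,3,4,5}}
  π1 = {{0},{1,2,3},{4},{5}}
  π2 = {{0},{1},{2,3},{4},{5}}
Fixed point at round 3; 5 class(es).
[5]={5}  [3]={2,3}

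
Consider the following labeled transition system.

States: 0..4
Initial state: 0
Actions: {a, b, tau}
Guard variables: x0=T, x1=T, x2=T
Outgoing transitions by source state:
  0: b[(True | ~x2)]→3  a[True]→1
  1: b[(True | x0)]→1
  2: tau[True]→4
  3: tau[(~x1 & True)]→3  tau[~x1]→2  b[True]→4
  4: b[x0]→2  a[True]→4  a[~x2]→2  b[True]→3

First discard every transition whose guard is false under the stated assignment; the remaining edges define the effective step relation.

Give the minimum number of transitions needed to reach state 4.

Layered search for 4:
  L0 = {0}
  L1 = {1,3}
  L2 = {4}
depth(4)=2, e.g. b·b

Answer: 2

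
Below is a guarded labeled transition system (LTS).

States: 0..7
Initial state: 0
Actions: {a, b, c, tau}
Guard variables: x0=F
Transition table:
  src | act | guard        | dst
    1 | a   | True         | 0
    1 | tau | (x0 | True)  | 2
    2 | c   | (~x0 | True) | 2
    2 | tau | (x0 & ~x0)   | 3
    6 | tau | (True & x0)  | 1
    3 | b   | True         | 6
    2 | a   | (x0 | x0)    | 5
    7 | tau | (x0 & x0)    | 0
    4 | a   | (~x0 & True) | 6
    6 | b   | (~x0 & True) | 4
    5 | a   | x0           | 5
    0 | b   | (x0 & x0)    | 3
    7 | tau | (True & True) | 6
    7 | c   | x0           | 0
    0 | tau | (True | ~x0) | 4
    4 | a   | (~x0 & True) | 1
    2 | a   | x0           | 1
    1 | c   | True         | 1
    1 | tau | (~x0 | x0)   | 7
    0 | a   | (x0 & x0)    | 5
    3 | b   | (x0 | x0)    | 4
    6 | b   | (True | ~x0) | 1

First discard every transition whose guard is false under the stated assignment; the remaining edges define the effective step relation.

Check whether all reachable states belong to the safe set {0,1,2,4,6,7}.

Allowed set {0,1,2,4,6,7}
Reachable = {0,1,2,4,6,7}
  0: ok
  1: ok
  2: ok
  4: ok
  6: ok
  7: ok

Answer: INVARIANT HOLDS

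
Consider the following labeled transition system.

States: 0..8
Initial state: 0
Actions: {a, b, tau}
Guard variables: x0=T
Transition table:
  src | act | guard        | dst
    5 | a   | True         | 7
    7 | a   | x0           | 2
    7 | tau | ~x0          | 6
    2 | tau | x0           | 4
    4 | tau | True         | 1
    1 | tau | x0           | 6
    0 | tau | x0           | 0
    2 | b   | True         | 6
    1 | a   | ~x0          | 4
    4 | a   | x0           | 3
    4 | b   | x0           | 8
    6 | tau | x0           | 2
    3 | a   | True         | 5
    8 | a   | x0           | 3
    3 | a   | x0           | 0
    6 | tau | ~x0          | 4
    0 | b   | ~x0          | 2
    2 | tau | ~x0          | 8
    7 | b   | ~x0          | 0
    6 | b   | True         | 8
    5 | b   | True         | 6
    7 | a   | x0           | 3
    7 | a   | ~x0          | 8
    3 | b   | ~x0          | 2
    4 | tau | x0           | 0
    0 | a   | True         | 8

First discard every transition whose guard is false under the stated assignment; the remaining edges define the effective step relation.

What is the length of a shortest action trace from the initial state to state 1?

Answer: 7

Trace:
BFS to 1:
  Layer 0: {0}
  Layer 1: {8}
  Layer 2: {3}
  Layer 3: {5}
  Layer 4: {6,7}
  Layer 5: {2}
  Layer 6: {4}
  Layer 7: {1}
depth(1)=7, e.g. a·a·a·a·a·tau·tau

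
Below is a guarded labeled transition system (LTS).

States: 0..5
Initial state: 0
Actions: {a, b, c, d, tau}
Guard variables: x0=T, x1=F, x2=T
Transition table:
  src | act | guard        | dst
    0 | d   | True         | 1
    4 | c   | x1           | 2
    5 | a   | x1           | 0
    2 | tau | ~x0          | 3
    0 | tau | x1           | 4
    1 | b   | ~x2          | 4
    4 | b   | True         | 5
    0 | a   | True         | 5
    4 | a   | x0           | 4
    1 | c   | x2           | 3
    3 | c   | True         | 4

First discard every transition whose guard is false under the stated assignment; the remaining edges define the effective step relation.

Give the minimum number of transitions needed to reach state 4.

Breadth-first toward 4:
  Layer 0: {0}
  Layer 1: {1,5}
  Layer 2: {3}
  Layer 3: {4}
first hit 4 at d=3 via d·c·c

Answer: 3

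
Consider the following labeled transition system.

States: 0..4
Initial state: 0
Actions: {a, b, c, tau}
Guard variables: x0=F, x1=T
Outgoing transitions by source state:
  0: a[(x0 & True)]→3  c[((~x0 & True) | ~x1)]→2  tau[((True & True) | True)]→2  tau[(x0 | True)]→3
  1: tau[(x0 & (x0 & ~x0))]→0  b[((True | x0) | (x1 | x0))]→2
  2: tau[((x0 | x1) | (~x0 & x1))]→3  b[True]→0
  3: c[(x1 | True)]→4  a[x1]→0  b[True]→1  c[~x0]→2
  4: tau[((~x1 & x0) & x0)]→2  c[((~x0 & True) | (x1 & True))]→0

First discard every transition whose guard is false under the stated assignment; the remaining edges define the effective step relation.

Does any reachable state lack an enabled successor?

Reachable = {0,1,2,3,4}
  0: c→2  tau→2  tau→3  [3 out]
  1: b→2  [1 out]
  2: b→0  tau→3  [2 out]
  3: a→0  b→1  c→2  c→4  [4 out]
  4: c→0  [1 out]

Answer: DEADLOCK-FREE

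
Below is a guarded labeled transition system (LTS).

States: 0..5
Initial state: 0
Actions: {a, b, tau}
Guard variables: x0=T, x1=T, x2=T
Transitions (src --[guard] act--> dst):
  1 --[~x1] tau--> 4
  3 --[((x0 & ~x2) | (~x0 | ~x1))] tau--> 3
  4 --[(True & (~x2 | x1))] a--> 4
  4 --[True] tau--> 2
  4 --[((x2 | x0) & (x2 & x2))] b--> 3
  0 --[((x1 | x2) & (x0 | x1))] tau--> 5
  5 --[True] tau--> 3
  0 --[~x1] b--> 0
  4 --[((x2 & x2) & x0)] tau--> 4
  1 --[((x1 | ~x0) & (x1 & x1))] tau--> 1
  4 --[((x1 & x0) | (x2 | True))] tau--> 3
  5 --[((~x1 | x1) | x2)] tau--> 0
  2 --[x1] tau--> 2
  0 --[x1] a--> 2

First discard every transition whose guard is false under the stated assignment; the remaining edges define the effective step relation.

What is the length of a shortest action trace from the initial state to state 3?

Answer: 2

Analysis:
BFS to 3:
  depth 0: {0}
  depth 1: {2,5}
  depth 2: {3}
depth(3)=2, e.g. tau·tau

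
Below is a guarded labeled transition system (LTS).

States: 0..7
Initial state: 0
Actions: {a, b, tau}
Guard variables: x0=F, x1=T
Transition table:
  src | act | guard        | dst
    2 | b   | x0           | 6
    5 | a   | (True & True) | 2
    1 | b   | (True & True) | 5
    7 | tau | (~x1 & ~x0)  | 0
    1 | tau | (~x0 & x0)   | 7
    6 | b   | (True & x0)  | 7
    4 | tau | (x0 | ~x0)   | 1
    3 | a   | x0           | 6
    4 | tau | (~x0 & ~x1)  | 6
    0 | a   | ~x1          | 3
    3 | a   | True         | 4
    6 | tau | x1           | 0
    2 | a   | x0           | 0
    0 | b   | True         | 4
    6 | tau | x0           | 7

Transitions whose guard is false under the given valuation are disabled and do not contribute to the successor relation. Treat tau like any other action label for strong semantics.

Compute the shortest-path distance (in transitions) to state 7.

BFS to 7:
  Layer 0: {0}
  Layer 1: {4}
  Layer 2: {1}
  Layer 3: {5}
  Layer 4: {2}
7 never appears.

Answer: UNREACHABLE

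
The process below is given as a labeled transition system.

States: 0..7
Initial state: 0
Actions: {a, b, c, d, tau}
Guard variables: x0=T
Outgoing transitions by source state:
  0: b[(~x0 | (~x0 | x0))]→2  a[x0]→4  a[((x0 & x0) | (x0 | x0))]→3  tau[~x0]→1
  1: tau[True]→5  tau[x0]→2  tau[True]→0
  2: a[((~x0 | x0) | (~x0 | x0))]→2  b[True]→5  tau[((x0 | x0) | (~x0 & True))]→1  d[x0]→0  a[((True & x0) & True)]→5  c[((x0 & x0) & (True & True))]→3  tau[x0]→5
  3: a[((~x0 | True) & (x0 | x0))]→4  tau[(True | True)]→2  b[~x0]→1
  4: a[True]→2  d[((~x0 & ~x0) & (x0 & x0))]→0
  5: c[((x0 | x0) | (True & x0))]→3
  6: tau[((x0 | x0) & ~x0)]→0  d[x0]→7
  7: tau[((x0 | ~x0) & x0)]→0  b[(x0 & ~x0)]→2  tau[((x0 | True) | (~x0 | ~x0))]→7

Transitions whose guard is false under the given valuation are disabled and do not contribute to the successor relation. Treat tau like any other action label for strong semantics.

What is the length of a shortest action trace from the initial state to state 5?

Breadth-first toward 5:
  L0 = {0}
  L1 = {2,3,4}
  L2 = {1,5}
depth(5)=2, e.g. b·a

Answer: 2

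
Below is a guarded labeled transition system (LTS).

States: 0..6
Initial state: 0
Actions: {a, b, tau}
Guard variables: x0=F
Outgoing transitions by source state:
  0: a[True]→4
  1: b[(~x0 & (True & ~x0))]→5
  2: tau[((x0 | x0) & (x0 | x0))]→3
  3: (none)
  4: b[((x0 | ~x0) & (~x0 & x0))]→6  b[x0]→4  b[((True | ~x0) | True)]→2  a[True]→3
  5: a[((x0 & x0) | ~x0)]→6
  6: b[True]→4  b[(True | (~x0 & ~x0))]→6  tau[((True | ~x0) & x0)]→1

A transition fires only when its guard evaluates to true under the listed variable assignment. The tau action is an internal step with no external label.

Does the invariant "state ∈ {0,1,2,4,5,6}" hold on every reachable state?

Allowed set {0,1,2,4,5,6}
R = {0,2,3,4}
  0: safe
  2: safe
  3: VIOLATES
  4: safe
reach 3 via a·a — violates

Answer: INVARIANT VIOLATED at state 3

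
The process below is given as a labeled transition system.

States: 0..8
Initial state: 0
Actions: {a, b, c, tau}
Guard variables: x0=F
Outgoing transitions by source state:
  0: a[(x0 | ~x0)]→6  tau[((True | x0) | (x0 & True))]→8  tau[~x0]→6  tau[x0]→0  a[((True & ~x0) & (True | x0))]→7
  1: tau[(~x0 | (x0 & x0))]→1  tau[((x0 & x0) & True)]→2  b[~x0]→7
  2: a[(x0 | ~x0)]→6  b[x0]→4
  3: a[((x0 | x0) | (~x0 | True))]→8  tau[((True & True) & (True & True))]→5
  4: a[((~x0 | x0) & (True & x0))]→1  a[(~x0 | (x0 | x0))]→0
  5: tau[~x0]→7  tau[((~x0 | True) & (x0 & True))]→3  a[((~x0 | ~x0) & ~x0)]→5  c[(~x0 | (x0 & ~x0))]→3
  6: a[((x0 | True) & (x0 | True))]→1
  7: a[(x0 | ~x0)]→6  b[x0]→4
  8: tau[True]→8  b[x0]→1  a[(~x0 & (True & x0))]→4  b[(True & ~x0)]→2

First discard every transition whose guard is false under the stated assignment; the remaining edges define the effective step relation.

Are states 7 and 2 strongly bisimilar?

Bisimulation quotient by refinement:
  round 0: {{0,1,2,3,4,5,6,7,8}}
  round 1: {{0,3},{1,8},{2,4,6,7},{5}}
  round 2: {{0},{1,8},{2,7},{3},{4},{5},{6}}
7 equivalence class(es) (converged in 3)
[7]={2,7}  [2]={2,7}

Answer: BISIMILAR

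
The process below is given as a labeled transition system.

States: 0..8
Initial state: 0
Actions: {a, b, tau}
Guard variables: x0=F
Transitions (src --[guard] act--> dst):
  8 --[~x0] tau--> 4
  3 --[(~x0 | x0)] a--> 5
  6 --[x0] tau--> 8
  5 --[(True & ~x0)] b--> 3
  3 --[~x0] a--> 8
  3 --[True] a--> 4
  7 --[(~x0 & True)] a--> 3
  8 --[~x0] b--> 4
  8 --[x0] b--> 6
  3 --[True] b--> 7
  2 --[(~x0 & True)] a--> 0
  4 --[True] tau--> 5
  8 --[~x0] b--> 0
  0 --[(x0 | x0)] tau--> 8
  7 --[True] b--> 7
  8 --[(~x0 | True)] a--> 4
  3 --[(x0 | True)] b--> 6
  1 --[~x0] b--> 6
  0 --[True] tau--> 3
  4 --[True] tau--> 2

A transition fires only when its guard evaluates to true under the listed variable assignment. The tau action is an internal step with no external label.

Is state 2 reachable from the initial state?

Answer: REACHABLE

Analysis:
17 transition(s) survive guard evaluation.
Layer 0: {0}
Layer 1: {3}  cumulative {0,3}
Layer 2: {4,5,6,7,8}  cumulative {0,3,4,5,6,7,8}
Layer 3: {2}  cumulative {0,2,3,4,5,6,7,8}
R = {0,2,3,4,5,6,7,8}
witness 2: tau·a·tau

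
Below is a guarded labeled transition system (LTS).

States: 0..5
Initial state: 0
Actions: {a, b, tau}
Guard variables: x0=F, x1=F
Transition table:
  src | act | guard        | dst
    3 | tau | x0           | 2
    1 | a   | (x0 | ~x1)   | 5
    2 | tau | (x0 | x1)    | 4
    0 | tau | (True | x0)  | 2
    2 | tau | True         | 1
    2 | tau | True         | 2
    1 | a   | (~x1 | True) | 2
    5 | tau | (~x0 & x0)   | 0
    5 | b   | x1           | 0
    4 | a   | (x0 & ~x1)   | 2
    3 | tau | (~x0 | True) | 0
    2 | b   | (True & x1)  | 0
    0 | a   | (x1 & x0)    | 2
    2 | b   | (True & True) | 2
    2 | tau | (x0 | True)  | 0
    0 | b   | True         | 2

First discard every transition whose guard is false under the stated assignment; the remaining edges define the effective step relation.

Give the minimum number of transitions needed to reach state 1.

Breadth-first toward 1:
  depth 0: {0}
  depth 1: {2}
  depth 2: {1}
1 enters at depth 2; path b·tau

Answer: 2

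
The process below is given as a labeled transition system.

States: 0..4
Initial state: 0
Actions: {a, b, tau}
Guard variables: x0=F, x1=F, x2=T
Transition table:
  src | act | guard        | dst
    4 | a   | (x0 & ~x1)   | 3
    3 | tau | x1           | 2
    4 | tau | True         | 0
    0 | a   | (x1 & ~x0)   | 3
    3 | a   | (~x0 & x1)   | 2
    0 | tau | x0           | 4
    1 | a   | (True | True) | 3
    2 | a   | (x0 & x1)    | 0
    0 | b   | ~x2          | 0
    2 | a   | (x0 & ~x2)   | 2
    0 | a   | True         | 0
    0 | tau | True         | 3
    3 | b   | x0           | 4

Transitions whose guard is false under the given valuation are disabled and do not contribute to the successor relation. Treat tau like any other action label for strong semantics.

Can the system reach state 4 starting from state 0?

After dropping false guards: 4 live edges.
Layer 0: {0}
Layer 1: {3}  total {0,3}
R = {0,3}

Answer: UNREACHABLE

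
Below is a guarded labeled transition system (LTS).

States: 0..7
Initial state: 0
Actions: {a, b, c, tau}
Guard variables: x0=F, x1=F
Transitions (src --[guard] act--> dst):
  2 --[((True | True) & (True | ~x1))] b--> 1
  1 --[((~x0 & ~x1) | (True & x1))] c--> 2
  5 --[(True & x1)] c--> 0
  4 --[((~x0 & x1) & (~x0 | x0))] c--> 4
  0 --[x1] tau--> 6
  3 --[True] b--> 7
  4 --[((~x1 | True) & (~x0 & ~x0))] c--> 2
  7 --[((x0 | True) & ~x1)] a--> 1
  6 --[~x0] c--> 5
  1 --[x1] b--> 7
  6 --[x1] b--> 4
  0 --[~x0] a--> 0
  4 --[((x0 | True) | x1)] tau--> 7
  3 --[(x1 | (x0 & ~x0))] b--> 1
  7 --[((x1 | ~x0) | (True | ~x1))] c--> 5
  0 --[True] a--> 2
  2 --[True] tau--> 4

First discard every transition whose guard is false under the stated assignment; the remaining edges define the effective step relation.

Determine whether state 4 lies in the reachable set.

Guard filter leaves 11 enabled edge(s).
L0 = {0}
L1 = {2}  cumulative {0,2}
L2 = {1,4}  cumulative {0,1,2,4}
L3 = {7}  cumulative {0,1,2,4,7}
L4 = {5}  cumulative {0,1,2,4,5,7}
Reachable = {0,1,2,4,5,7}
trace reaching 4: a·tau

Answer: REACHABLE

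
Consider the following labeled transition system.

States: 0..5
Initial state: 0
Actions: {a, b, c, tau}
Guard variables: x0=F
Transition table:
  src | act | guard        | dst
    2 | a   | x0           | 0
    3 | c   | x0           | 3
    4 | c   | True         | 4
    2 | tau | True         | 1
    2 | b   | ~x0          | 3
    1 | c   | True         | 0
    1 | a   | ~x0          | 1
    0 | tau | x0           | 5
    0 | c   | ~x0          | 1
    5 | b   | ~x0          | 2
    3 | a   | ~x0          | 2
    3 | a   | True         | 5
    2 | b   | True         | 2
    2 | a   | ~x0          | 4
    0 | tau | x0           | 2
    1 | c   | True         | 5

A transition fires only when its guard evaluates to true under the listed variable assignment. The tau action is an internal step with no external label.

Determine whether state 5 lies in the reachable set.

Answer: REACHABLE

Working:
12 transition(s) survive guard evaluation.
depth 0: {0}
depth 1: {1}  total {0,1}
depth 2: {5}  total {0,1,5}
depth 3: {2}  total {0,1,2,5}
depth 4: {3,4}  total {0,1,2,3,4,5}
Reach set: {0,1,2,3,4,5}
trace reaching 5: c·c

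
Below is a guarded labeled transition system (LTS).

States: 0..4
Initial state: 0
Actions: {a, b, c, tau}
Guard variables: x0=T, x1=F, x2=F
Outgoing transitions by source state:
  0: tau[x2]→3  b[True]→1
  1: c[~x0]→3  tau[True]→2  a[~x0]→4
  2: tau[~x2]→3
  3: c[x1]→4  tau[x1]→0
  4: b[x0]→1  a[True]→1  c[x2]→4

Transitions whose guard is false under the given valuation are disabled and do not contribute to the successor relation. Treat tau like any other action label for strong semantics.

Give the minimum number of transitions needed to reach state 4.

Answer: UNREACHABLE

Analysis:
Breadth-first toward 4:
  depth 0: {0}
  depth 1: {1}
  depth 2: {2}
  depth 3: {3}
4 never appears.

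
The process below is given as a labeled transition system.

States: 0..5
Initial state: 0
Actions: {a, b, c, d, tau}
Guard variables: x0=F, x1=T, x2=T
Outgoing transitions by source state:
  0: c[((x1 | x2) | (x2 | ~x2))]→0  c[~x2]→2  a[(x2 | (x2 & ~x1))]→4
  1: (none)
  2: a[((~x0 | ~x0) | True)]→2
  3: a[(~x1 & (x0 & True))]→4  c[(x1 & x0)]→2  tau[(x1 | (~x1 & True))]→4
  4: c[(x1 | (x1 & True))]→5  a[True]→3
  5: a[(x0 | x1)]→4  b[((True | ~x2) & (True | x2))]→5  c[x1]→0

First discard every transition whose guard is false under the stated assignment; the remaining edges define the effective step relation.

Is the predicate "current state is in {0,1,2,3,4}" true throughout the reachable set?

Inv-set: {0,1,2,3,4}
R = {0,3,4,5}
  0: ok
  3: ok
  4: ok
  5: VIOLATES
witness against invariant: a·c → 5

Answer: INVARIANT VIOLATED at state 5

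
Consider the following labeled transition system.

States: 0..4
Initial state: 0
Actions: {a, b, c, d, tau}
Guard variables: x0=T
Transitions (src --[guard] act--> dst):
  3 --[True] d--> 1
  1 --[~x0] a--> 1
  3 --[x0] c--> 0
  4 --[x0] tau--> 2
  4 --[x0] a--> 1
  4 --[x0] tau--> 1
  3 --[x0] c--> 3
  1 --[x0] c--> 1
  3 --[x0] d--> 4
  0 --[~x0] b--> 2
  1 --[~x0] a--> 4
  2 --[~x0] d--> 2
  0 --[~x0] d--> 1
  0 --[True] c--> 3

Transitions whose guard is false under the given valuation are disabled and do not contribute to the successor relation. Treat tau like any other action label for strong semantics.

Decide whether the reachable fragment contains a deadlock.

Reach set: {0,1,2,3,4}
  0: c→3  [1 exit(s)]
  1: c→1  [1 exit(s)]
  2: ∅  [STUCK]
  3: c→0  c→3  d→1  d→4  [4 exit(s)]
  4: a→1  tau→1  tau→2  [3 exit(s)]
trace reaching 2: c·d·tau

Answer: DEADLOCK at state 2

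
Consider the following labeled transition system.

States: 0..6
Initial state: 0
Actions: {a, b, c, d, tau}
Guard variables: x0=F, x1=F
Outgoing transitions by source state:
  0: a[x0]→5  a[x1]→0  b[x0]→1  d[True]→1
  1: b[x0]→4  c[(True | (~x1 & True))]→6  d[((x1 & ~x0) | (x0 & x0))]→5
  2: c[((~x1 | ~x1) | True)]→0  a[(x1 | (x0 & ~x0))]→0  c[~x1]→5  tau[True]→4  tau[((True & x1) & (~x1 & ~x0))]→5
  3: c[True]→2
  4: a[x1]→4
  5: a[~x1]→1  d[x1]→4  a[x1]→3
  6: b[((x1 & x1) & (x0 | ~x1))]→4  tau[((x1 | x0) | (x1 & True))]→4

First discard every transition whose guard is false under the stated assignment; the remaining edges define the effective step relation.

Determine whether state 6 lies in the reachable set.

Guard filter leaves 7 enabled edge(s).
depth 0: {0}
depth 1: {1}  cumulative {0,1}
depth 2: {6}  cumulative {0,1,6}
Reachable = {0,1,6}
trace reaching 6: d·c

Answer: REACHABLE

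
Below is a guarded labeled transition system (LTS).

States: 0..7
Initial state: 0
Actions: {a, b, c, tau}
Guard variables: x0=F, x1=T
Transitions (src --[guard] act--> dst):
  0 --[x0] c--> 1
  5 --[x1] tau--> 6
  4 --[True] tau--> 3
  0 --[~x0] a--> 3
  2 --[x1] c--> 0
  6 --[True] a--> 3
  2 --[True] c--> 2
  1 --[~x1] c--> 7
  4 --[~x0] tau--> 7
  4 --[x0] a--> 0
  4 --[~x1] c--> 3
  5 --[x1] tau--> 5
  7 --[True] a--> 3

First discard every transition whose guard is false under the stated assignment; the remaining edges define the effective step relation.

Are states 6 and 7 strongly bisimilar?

Compute ~ classes (split until stable):
  P[0] = {{0,1,2,3,4,5,6,7}}
  P[1] = {{0,6,7},{1,3},{2},{4,5}}
  P[2] = {{0,6,7},{1,3},{2},{4},{5}}
Fixed point at round 3; 5 class(es).
class of 6: {0,6,7}; class of 7: {0,6,7}

Answer: BISIMILAR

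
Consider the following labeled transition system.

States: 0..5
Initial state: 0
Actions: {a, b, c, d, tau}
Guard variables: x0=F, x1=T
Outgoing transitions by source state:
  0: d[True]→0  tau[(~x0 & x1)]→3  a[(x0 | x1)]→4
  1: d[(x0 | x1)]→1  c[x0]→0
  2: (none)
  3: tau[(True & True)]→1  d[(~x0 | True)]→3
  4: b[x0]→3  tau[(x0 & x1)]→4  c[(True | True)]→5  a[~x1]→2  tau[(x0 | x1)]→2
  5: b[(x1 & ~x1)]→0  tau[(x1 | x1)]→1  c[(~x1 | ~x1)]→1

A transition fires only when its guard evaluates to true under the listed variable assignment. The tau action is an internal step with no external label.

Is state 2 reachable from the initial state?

Answer: REACHABLE

Analysis:
After dropping false guards: 9 live edges.
depth 0: {0}
depth 1: {3,4}  total {0,3,4}
depth 2: {1,2,5}  total {0,1,2,3,4,5}
Reachable = {0,1,2,3,4,5}
Path to 2: a·tau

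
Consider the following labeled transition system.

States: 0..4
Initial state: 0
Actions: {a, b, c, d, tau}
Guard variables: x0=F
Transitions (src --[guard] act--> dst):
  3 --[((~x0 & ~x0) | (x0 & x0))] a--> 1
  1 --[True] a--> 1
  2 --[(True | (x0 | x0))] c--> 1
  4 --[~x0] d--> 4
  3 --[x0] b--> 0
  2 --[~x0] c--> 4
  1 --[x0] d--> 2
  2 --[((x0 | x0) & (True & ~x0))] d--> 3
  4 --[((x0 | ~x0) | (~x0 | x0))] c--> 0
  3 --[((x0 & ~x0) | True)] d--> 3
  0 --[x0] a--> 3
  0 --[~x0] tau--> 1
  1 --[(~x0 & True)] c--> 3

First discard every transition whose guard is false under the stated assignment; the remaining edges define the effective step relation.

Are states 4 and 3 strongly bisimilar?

Refine partition for ~:
  round 0: {{0,1,2,3,4}}
  round 1: {{0},{1},{2},{3},{4}}
5 equivalence class(es) (converged in 2)
[4]={4}  [3]={3}

Answer: NOT BISIMILAR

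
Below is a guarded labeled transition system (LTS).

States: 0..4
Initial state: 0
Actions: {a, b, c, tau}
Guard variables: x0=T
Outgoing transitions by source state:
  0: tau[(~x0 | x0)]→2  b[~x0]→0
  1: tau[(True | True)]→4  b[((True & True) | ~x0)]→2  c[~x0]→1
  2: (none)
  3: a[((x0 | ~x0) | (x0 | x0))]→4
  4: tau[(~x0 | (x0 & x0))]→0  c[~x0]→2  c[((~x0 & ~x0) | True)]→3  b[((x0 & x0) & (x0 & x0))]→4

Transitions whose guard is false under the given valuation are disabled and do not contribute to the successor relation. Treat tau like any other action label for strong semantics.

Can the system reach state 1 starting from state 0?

7 transition(s) survive guard evaluation.
depth 0: {0}
depth 1: {2}  cumulative {0,2}
Reach set: {0,2}

Answer: UNREACHABLE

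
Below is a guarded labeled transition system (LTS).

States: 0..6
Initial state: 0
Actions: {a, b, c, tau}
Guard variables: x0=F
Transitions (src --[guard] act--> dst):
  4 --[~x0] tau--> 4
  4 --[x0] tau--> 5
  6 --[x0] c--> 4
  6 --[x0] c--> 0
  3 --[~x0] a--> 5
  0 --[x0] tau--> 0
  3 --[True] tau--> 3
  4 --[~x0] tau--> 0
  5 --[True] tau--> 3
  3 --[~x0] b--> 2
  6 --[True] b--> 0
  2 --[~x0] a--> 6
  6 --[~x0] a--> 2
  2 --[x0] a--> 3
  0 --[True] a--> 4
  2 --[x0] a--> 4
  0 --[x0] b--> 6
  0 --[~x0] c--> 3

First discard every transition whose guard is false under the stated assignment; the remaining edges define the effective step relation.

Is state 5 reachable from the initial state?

After dropping false guards: 11 live edges.
depth 0: {0}
depth 1: {3,4}  now seen {0,3,4}
depth 2: {2,5}  now seen {0,2,3,4,5}
depth 3: {6}  now seen {0,2,3,4,5,6}
R = {0,2,3,4,5,6}
witness 5: c·a

Answer: REACHABLE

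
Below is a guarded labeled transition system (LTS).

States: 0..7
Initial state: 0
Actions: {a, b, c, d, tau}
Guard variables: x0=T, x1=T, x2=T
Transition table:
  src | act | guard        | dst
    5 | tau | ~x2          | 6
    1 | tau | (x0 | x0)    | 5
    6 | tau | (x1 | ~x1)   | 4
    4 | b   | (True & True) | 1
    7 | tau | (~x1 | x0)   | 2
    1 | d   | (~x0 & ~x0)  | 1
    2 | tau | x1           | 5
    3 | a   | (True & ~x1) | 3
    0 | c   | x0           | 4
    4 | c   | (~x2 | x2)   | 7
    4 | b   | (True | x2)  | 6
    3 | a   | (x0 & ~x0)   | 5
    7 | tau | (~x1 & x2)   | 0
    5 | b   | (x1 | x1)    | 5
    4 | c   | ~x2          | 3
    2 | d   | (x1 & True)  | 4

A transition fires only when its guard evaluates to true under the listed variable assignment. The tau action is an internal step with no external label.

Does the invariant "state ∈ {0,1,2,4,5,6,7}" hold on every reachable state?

Answer: INVARIANT HOLDS

Trace:
Safe = {0,1,2,4,5,6,7}
Reach set: {0,1,2,4,5,6,7}
  0: ok
  1: ok
  2: ok
  4: ok
  5: ok
  6: ok
  7: ok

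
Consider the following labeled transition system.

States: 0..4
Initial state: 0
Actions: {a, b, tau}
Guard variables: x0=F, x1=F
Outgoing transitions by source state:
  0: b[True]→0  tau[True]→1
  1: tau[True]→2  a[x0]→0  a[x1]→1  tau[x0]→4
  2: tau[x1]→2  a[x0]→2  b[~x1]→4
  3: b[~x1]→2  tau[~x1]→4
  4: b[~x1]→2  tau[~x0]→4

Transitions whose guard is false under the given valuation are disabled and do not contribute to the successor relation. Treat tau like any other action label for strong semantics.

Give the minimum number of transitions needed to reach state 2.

BFS to 2:
  depth 0: {0}
  depth 1: {1}
  depth 2: {2}
first hit 2 at d=2 via tau·tau

Answer: 2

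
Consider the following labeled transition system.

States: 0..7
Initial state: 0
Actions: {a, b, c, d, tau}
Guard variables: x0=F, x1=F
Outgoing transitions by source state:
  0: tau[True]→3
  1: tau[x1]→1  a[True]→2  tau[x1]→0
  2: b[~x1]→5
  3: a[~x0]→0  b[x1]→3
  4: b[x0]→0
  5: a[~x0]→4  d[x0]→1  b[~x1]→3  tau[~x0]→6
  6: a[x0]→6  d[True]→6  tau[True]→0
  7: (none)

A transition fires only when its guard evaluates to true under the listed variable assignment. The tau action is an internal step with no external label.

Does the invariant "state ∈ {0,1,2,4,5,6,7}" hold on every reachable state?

Answer: INVARIANT VIOLATED at state 3

Working:
Safe = {0,1,2,4,5,6,7}
R = {0,3}
  0: ✓
  3: VIOLATES
reach 3 via tau — violates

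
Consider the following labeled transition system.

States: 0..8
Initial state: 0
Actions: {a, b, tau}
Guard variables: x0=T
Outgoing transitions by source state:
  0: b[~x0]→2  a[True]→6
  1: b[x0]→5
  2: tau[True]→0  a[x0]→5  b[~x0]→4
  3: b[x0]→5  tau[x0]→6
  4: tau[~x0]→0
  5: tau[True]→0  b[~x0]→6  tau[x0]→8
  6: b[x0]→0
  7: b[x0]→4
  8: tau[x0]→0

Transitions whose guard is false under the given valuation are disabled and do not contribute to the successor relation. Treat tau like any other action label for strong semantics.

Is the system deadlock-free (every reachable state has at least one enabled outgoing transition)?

Answer: DEADLOCK-FREE

Trace:
Reach set: {0,6}
  0: a→6  [1 out]
  6: b→0  [1 out]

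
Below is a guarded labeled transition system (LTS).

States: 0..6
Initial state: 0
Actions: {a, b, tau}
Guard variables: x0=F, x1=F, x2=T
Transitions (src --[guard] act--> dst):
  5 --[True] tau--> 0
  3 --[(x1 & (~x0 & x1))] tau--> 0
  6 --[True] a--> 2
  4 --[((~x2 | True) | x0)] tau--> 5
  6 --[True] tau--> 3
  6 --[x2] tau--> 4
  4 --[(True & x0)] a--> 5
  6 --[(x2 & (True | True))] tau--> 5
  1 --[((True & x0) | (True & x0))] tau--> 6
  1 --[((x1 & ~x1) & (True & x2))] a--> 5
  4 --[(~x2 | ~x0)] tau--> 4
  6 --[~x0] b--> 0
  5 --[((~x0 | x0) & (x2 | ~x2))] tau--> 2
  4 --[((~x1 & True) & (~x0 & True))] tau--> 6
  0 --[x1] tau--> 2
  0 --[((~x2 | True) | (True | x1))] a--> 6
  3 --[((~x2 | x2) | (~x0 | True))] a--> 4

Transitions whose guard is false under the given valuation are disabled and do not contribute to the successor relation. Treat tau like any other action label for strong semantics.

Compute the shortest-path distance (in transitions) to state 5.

BFS to 5:
  L0 = {0}
  L1 = {6}
  L2 = {2,3,4,5}
first hit 5 at d=2 via a·tau

Answer: 2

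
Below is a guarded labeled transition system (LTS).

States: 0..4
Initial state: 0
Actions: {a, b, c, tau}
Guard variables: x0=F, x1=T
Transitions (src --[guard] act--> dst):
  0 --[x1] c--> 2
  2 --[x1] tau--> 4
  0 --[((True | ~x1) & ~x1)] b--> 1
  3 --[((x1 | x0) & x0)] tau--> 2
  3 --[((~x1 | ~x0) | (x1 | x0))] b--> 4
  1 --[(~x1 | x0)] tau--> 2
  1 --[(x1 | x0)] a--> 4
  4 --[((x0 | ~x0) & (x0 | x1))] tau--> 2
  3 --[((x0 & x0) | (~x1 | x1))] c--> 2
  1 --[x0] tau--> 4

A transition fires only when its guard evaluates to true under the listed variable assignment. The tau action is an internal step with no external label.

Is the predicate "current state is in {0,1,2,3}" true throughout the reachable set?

Answer: INVARIANT VIOLATED at state 4

Analysis:
Safe = {0,1,2,3}
Reach set: {0,2,4}
  0: ✓
  2: ✓
  4: VIOLATES
counterexample path to 4: c·tau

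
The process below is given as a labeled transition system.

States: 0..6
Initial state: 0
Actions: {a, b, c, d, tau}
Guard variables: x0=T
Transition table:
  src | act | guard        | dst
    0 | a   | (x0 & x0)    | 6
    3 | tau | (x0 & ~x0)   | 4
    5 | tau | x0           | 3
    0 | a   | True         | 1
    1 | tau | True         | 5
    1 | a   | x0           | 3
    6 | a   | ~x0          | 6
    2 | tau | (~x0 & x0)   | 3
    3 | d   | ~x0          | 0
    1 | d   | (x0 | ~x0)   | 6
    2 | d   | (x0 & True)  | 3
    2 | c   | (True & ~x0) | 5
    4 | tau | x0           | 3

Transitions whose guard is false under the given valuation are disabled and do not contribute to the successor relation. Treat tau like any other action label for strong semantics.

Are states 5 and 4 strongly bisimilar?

Answer: BISIMILAR

Trace:
Refine partition for ~:
  P[0] = {{0,1,2,3,4,5,6}}
  P[1] = {{0},{1},{2},{3,6},{4,5}}
5 equivalence class(es) (converged in 2)
[5]={4,5}  [4]={4,5}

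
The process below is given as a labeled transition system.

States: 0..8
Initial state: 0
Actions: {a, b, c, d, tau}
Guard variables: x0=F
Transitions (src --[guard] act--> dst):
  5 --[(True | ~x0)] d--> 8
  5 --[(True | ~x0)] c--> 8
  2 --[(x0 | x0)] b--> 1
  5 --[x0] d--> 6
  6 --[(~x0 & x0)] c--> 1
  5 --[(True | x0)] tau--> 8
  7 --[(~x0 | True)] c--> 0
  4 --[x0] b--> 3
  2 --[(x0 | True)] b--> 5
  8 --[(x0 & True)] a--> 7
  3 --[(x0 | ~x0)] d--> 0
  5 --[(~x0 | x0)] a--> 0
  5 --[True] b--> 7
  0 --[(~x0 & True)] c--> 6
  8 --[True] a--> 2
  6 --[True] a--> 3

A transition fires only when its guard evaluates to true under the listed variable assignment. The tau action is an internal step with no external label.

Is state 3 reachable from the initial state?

Guard filter leaves 11 enabled edge(s).
Layer 0: {0}
Layer 1: {6}  total {0,6}
Layer 2: {3}  total {0,3,6}
Reachable = {0,3,6}
witness 3: c·a

Answer: REACHABLE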